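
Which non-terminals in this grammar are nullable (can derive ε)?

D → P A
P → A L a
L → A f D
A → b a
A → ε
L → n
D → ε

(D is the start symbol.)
ε-productions: A → ε, D → ε
So A, D are immediately nullable.
No further non-terminal can be added: every production for the remaining non-terminals contains a terminal or a non-nullable non-terminal.
Nullable = { 'A', 'D' }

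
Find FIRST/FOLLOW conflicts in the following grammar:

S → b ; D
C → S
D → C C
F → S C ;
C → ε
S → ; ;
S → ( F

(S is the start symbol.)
Yes. C → S with FOLLOW(C) on { '(', ';', 'b' }

Nullable non-terminals: C, D.
FIRST sets used below: FIRST(S) = { '(', ';', 'b' }

C: nullable alternative(s) C → ε; FOLLOW(C) = { $, '(', ';', 'b' }
  C → S: FIRST \ {ε} = { '(', ';', 'b' } — overlaps FOLLOW(C) on { '(', ';', 'b' }: CONFLICT
  C → ε: FIRST \ {ε} = { } — this is the only nullable alternative, skip
D has a nullable alternative but only one production, so nothing to check.

F, S have no nullable alternative, so no FIRST/FOLLOW check is needed there.

So the grammar has 1 FIRST/FOLLOW conflict (marked CONFLICT above).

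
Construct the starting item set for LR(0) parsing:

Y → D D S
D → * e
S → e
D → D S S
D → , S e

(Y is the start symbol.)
First, augment the grammar with Y' → Y
I₀ = CLOSURE({ [Y' → . Y] }):
  [Y' → . Y] has the dot before Y: add [Y → . D D S]
  [Y → . D D S] has the dot before D: add [D → . * e], [D → . D S S], [D → . , S e]
No further items can be added.

I₀ = { [D → . * e], [D → . , S e], [D → . D S S], [Y → . D D S], [Y' → . Y] }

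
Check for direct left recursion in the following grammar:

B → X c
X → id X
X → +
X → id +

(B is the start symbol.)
No direct left recursion

Direct left recursion occurs when N → N α for some non-terminal N (the right-hand side begins with the left-hand side itself).

B → X c: starts with X
X → id X: starts with id
X → +: starts with '+'
X → id +: starts with id

No direct left recursion found.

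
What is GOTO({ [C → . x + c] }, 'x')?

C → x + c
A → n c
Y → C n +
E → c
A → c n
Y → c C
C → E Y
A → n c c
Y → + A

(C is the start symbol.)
{ [C → x . + c] }

GOTO(I, 'x') = CLOSURE({ [A → αX.β] : [A → α.Xβ] ∈ I, X = 'x' })

Items with dot before 'x', with the dot advanced:
  [C → . x + c] → [C → x . + c]
Closure adds nothing (no advanced item has the dot before a non-terminal).

GOTO = { [C → x . + c] }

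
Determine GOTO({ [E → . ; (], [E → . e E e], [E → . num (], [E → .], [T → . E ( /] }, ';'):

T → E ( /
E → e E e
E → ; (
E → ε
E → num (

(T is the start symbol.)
{ [E → ; . (] }

GOTO(I, ';') = CLOSURE({ [A → αX.β] : [A → α.Xβ] ∈ I, X = ';' })

Items with dot before ';', with the dot advanced:
  [E → . ; (] → [E → ; . (]
Closure adds nothing (no advanced item has the dot before a non-terminal).

GOTO = { [E → ; . (] }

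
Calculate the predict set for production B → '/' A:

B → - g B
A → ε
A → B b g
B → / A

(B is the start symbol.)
PREDICT(B → '/' A) = (FIRST(RHS) \ {ε}) ∪ (FOLLOW(B) if ε ∈ FIRST(RHS), i.e. RHS ⇒* ε)
FIRST('/' A) = { '/' }
ε ∉ FIRST('/' A), so FOLLOW(B) is not added.
PREDICT(B → '/' A) = { '/' }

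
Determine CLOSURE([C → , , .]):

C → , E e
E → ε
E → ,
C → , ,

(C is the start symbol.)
To compute CLOSURE, for each item [A → α.Bβ] where B is a non-terminal, add [B → .γ] for all productions B → γ; repeat for the newly added items until nothing changes.

Start with: [C → , , .]
The dot is at the end, so nothing is added.

CLOSURE = { [C → , , .] }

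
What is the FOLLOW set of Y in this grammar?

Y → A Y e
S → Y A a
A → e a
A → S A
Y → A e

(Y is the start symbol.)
{ $, 'e' }

Y is the start symbol, so $ ∈ FOLLOW(Y).
In Y → A Y e: Y is followed by e, add FIRST(e) \ {ε} = { 'e' }
In S → Y A a: Y is followed by A a, add FIRST(A a) \ {ε} = { 'e' }

Taking the union: FOLLOW(Y) = { $, 'e' }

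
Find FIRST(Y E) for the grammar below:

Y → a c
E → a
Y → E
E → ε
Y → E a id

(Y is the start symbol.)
{ 'a', ε }

FIRST sets of the non-terminals involved (from the grammar, by fixed-point iteration):
  FIRST(Y) = { 'a', ε }
  FIRST(E) = { 'a', ε }

To compute FIRST(Y E), process the symbols left to right:
Symbol Y is a non-terminal. Add FIRST(Y) \ {ε} = { 'a' }
Y is nullable (ε ∈ FIRST(Y)), continue to the next symbol.
Symbol E is a non-terminal. Add FIRST(E) \ {ε} = { 'a' }
E is nullable (ε ∈ FIRST(E)), continue to the next symbol.
All symbols are nullable, so ε is in the result.
FIRST(Y E) = { 'a', ε }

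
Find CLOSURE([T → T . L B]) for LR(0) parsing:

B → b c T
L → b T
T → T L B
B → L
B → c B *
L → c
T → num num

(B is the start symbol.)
{ [L → . b T], [L → . c], [T → T . L B] }

Start with: [T → T . L B]
  [T → T . L B] has the dot before L: add [L → . b T], [L → . c]
No further items can be added.

CLOSURE = { [L → . b T], [L → . c], [T → T . L B] }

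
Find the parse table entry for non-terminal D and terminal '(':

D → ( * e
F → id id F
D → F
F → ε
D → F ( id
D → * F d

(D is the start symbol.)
To find M[D, '('], we find productions for D where '(' is in the predict set (PREDICT(N → α) = (FIRST(α) \ {ε}) ∪ (FOLLOW(N) if α ⇒* ε)).

Relevant sets:
  FIRST(F) = { 'id', ε }
  FOLLOW(D) = { $ }

D → ( * e: PREDICT = { '(' }
  '(' is in predict set, so this production goes in M[D, '(']
D → F: PREDICT = { $, 'id' }
D → F ( id: PREDICT = { '(', 'id' }
  '(' is in predict set, so this production goes in M[D, '(']
D → * F d: PREDICT = { '*' }

M[D, '('] = D → ( * e, D → F ( id  (a multiply-defined cell — the grammar is not LL(1))

Answer: D → ( * e, D → F ( id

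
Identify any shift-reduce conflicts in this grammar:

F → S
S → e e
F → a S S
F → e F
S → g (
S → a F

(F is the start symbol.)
Augment with F' → F and build the canonical LR(0) collection (I0 = CLOSURE({[F' → . F]}), then GOTO on every symbol after a dot until no new states appear). It has 15 states:
  I0: { [F → . S], [F → . a S S], [F → . e F], [F' → . F], [S → . a F], [S → . e e], [S → . g (] }  — shift
  I1: { [F' → F .] }  — accept
  I2: { [F → S .] }  — reduce
  I3: { [F → . S], [F → . a S S], [F → . e F], [F → a . S S], [S → . a F], [S → . e e], [S → . g (], [S → a . F] }  — shift
  I4: { [F → . S], [F → . a S S], [F → . e F], [F → e . F], [S → . a F], [S → . e e], [S → . g (], [S → e . e] }  — shift
  I5: { [S → g . (] }  — shift
  I6: { [S → g ( .] }  — reduce
  I7: { [F → e F .] }  — reduce
  I8: { [F → . S], [F → . a S S], [F → . e F], [F → e . F], [S → . a F], [S → . e e], [S → . g (], [S → e . e], [S → e e .] }  — shift, reduce
  I9: { [S → a F .] }  — reduce
  I10: { [F → S .], [F → a S . S], [S → . a F], [S → . e e], [S → . g (] }  — shift, reduce
  I11: { [F → a S S .] }  — reduce
  I12: { [F → . S], [F → . a S S], [F → . e F], [S → . a F], [S → . e e], [S → . g (], [S → a . F] }  — shift
  I13: { [S → e . e] }  — shift
  I14: { [S → e e .] }  — reduce

I8 contains reduce item [S → e e .] and shift items [F → . a S S], [F → . e F], [S → . a F], [S → . e e], [S → e . e], [S → . g (] — shift-reduce conflict.
I10 contains reduce item [F → S .] and shift items [S → . a F], [S → . e e], [S → . g (] — shift-reduce conflict.

Answer: Yes — I8: [S → e e .] vs [F → . a S S]; I10: [F → S .] vs [S → . a F]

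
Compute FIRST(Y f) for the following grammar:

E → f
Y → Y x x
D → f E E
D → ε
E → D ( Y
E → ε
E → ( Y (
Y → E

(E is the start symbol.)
FIRST sets of the non-terminals involved (from the grammar, by fixed-point iteration):
  FIRST(Y) = { '(', 'f', 'x', ε }

To compute FIRST(Y f), process the symbols left to right:
Symbol Y is a non-terminal. Add FIRST(Y) \ {ε} = { '(', 'f', 'x' }
Y is nullable (ε ∈ FIRST(Y)), continue to the next symbol.
Symbol f is a terminal. Add 'f' and stop.
FIRST(Y f) = { '(', 'f', 'x' }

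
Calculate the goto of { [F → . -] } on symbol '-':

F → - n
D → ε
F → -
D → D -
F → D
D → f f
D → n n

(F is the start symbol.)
{ [F → - .] }

GOTO(I, '-') = CLOSURE({ [A → αX.β] : [A → α.Xβ] ∈ I, X = '-' })

Items with dot before '-', with the dot advanced:
  [F → . -] → [F → - .]
Closure adds nothing (no advanced item has the dot before a non-terminal).

GOTO = { [F → - .] }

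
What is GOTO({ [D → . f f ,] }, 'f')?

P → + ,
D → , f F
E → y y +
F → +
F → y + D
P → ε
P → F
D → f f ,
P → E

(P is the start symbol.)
{ [D → f . f ,] }

GOTO(I, 'f') = CLOSURE({ [A → αX.β] : [A → α.Xβ] ∈ I, X = 'f' })

Items with dot before 'f', with the dot advanced:
  [D → . f f ,] → [D → f . f ,]
Closure adds nothing (no advanced item has the dot before a non-terminal).

GOTO = { [D → f . f ,] }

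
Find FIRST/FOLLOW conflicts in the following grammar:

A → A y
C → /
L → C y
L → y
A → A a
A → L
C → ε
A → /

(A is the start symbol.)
A FIRST/FOLLOW conflict occurs when a non-terminal N has a nullable alternative N → β (β ⇒* ε) and another alternative N → α with FIRST(α) ∩ FOLLOW(N) ≠ ∅: on such a lookahead the parser cannot decide between expanding α and letting N vanish via β.

Nullable non-terminals: C.

C: nullable alternative(s) C → ε; FOLLOW(C) = { 'y' }
  C → /: FIRST \ {ε} = { '/' } — disjoint from FOLLOW(C)
  C → ε: FIRST \ {ε} = { } — this is the only nullable alternative, skip

A, L have no nullable alternative, so no FIRST/FOLLOW check is needed there.

No FIRST/FOLLOW conflicts found.

Answer: No FIRST/FOLLOW conflicts.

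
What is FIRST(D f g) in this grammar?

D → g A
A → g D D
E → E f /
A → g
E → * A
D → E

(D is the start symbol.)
FIRST sets of the non-terminals involved (from the grammar, by fixed-point iteration):
  FIRST(D) = { '*', 'g' }

To compute FIRST(D f g), process the symbols left to right:
Symbol D is a non-terminal. Add FIRST(D) \ {ε} = { '*', 'g' }
D is not nullable (ε ∉ FIRST(D)), so stop here.
FIRST(D f g) = { '*', 'g' }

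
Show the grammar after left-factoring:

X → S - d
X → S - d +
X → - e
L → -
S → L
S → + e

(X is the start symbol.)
X → S - d X'
X' → ε
X' → +
X → - e
L → -
S → L
S → + e

Left-factoring transforms A → αβ₁ | αβ₂ into A → αA' and A' → β₁ | β₂
(α is the longest common prefix among the alternatives). Repeat until
no nonterminal has two alternatives with a common prefix.

Round 1: X has alternatives sharing prefix 'S - d'. Introduce X': X → S - d X'
  Add: X' → ε
  Add: X' → +

No remaining common prefixes — done.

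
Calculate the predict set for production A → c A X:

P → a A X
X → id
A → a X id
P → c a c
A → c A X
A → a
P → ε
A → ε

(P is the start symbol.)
{ 'c' }

PREDICT(A → c A X) = (FIRST(RHS) \ {ε}) ∪ (FOLLOW(A) if ε ∈ FIRST(RHS), i.e. RHS ⇒* ε)
FIRST(c A X) = { 'c' }
ε ∉ FIRST(c A X), so FOLLOW(A) is not added.
PREDICT(A → c A X) = { 'c' }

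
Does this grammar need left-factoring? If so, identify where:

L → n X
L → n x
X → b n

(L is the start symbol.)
Left-factoring is needed when two productions for the same non-terminal
share a common prefix on the right-hand side.

Productions for L:
  L → n X
  L → n x

Found common prefix 'n' in productions for L

Answer: Yes, L has productions with common prefix 'n'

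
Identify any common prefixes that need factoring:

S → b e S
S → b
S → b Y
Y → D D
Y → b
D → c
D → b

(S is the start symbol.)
Left-factoring is needed when two productions for the same non-terminal
share a common prefix on the right-hand side.

Productions for S:
  S → b e S
  S → b
  S → b Y
Productions for Y:
  Y → D D
  Y → b
Productions for D:
  D → c
  D → b

Found common prefix 'b' in productions for S

Answer: Yes, S has productions with common prefix 'b'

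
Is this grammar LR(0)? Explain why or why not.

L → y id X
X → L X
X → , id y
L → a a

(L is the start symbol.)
Yes, the grammar is LR(0)

Augment with L' → L and build the canonical LR(0) collection (I0 = CLOSURE({[L' → . L]}), then GOTO on every symbol after a dot until no new states appear). It has 12 states:
  I0: { [L → . a a], [L → . y id X], [L' → . L] }  — shift
  I1: { [L' → L .] }  — accept
  I2: { [L → a . a] }  — shift
  I3: { [L → y . id X] }  — shift
  I4: { [L → . a a], [L → . y id X], [L → y id . X], [X → . , id y], [X → . L X] }  — shift
  I5: { [X → , . id y] }  — shift
  I6: { [L → . a a], [L → . y id X], [X → . , id y], [X → . L X], [X → L . X] }  — shift
  I7: { [L → y id X .] }  — reduce
  I8: { [X → L X .] }  — reduce
  I9: { [X → , id . y] }  — shift
  I10: { [X → , id y .] }  — reduce
  I11: { [L → a a .] }  — reduce

Every state is either a pure shift/goto state or contains exactly one complete item and nothing to shift — no conflicts. The grammar is LR(0).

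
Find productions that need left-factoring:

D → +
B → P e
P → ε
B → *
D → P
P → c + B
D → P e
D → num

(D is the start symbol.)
Yes, D has productions with common prefix 'P'

Left-factoring is needed when two productions for the same non-terminal
share a common prefix on the right-hand side.

Productions for D:
  D → +
  D → P
  D → P e
  D → num
Productions for B:
  B → P e
  B → *
Productions for P:
  P → ε
  P → c + B

Found common prefix 'P' in productions for D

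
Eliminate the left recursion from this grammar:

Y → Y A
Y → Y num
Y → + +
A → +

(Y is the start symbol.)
Y → + + Y'
Y' → A Y'
Y' → num Y'
Y' → ε
A → +

Y is directly left-recursive. The standard transformation for
  A → A α₁ | ... | A α_m | β₁ | ... | β_n
is
  A  → β₁ A' | ... | β_n A'
  A' → α₁ A' | ... | α_m A' | ε

Y → + + becomes Y → + + Y'
Y → Y A becomes Y' → A Y'
Y → Y num becomes Y' → num Y'
Add Y' → ε

Productions for other non-terminals are unchanged:
  A → +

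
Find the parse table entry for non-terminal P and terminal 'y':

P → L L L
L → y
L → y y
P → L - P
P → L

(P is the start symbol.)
P → L L L, P → L - P, P → L

To find M[P, 'y'], we find productions for P where 'y' is in the predict set (PREDICT(N → α) = (FIRST(α) \ {ε}) ∪ (FOLLOW(N) if α ⇒* ε)).

Relevant sets:
  FIRST(L) = { 'y' }

P → L L L: PREDICT = { 'y' }
  'y' is in predict set, so this production goes in M[P, 'y']
P → L - P: PREDICT = { 'y' }
  'y' is in predict set, so this production goes in M[P, 'y']
P → L: PREDICT = { 'y' }
  'y' is in predict set, so this production goes in M[P, 'y']

M[P, 'y'] = P → L L L, P → L - P, P → L  (a multiply-defined cell — the grammar is not LL(1))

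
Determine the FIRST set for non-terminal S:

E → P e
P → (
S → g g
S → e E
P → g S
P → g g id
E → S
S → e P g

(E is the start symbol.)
To compute FIRST(S), examine every production with S on the left-hand side, reading each right-hand side left to right until a non-nullable symbol is reached.

From S → g g:
  - g is a terminal: add 'g' and stop
From S → e E:
  - e is a terminal: add 'e' and stop
From S → e P g:
  - e is a terminal: add 'e' and stop

Collecting: FIRST(S) = { 'e', 'g' }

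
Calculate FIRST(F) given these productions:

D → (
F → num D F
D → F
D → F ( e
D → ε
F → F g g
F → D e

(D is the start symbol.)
To compute FIRST(F), examine every production with F on the left-hand side, reading each right-hand side left to right until a non-nullable symbol is reached.

FIRST sets of the other non-terminals involved (by the same procedure, iterated to a fixed point):
  FIRST(D) = { '(', 'e', 'num', ε }

From F → num D F:
  - num is a terminal: add 'num' and stop
From F → F g g:
  - F is the symbol being defined: contributes nothing new
    F is not nullable, so stop
From F → D e:
  - D is a non-terminal: add FIRST(D) \ {ε} = { '(', 'e', 'num' }
    D is nullable, so continue to the next symbol
  - e is a terminal: add 'e' and stop

Collecting: FIRST(F) = { '(', 'e', 'num' }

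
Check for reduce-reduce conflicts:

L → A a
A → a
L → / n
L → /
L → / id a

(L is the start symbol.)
No reduce-reduce conflicts

A reduce-reduce conflict occurs when an LR(0) state has two complete items [A → α .] and [B → β .] — both call for a reduction, and with no lookahead the parser cannot choose between them.

Augment with L' → L and build the canonical LR(0) collection (I0 = CLOSURE({[L' → . L]}), then GOTO on every symbol after a dot until no new states appear). It has 9 states:
  I0: { [A → . a], [L → . / id a], [L → . / n], [L → . /], [L → . A a], [L' → . L] }  — shift
  I1: { [L → / . id a], [L → / . n], [L → / .] }  — shift, reduce
  I2: { [L → A . a] }  — shift
  I3: { [L' → L .] }  — accept
  I4: { [A → a .] }  — reduce
  I5: { [L → A a .] }  — reduce
  I6: { [L → / id . a] }  — shift
  I7: { [L → / n .] }  — reduce
  I8: { [L → / id a .] }  — reduce

No state contains more than one complete item.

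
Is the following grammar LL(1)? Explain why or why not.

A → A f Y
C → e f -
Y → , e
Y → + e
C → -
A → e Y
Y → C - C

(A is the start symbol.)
A grammar is LL(1) if for each non-terminal N with multiple productions, the predict sets of those productions are pairwise disjoint, where PREDICT(N → α) = (FIRST(α) \ {ε}) ∪ (FOLLOW(N) if α ⇒* ε).

Relevant sets:
  FIRST(A) = { 'e' }
  FIRST(C) = { '-', 'e' }

For A:
  PREDICT(A → A f Y) = { 'e' }
  PREDICT(A → e Y) = { 'e' }
For C:
  PREDICT(C → e f '-') = { 'e' }
  PREDICT(C → '-') = { '-' }
For Y:
  PREDICT(Y → ',' e) = { ',' }
  PREDICT(Y → '+' e) = { '+' }
  PREDICT(Y → C '-' C) = { '-', 'e' }

Conflict found: Predict set conflict for A: { 'e' }
The grammar is NOT LL(1).

Answer: No. Predict set conflict for A: { 'e' }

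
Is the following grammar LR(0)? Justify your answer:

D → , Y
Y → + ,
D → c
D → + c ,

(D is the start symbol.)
Augment with D' → D and build the canonical LR(0) collection (I0 = CLOSURE({[D' → . D]}), then GOTO on every symbol after a dot until no new states appear). It has 10 states:
  I0: { [D → . + c ,], [D → . , Y], [D → . c], [D' → . D] }  — shift
  I1: { [D → + . c ,] }  — shift
  I2: { [D → , . Y], [Y → . + ,] }  — shift
  I3: { [D' → D .] }  — accept
  I4: { [D → c .] }  — reduce
  I5: { [Y → + . ,] }  — shift
  I6: { [D → , Y .] }  — reduce
  I7: { [Y → + , .] }  — reduce
  I8: { [D → + c . ,] }  — shift
  I9: { [D → + c , .] }  — reduce

Every state is either a pure shift/goto state or contains exactly one complete item and nothing to shift — no conflicts. The grammar is LR(0).

Answer: Yes, the grammar is LR(0)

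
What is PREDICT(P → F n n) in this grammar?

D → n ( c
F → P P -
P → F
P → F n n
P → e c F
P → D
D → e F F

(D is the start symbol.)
{ 'e', 'n' }

PREDICT(P → F n n) = (FIRST(RHS) \ {ε}) ∪ (FOLLOW(P) if ε ∈ FIRST(RHS), i.e. RHS ⇒* ε)
FIRST(F) = { 'e', 'n' }
FIRST(F n n) = { 'e', 'n' }
ε ∉ FIRST(F n n), so FOLLOW(P) is not added.
PREDICT(P → F n n) = { 'e', 'n' }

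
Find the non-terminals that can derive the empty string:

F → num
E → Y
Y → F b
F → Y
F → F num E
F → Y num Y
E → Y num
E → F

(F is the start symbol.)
None

A non-terminal is nullable if it can derive ε (the empty string): either it has an ε-production, or it has a production whose right-hand side consists entirely of nullable non-terminals.

There are no ε-productions, so no non-terminal can derive ε.
No non-terminals are nullable.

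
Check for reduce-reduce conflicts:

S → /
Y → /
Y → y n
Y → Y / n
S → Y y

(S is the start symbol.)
Yes — I1: [S → / .] vs [Y → / .]

Augment with S' → S and build the canonical LR(0) collection (I0 = CLOSURE({[S' → . S]}), then GOTO on every symbol after a dot until no new states appear). It has 9 states:
  I0: { [S → . /], [S → . Y y], [S' → . S], [Y → . /], [Y → . Y / n], [Y → . y n] }  — shift
  I1: { [S → / .], [Y → / .] }  — 2 reduces
  I2: { [S' → S .] }  — accept
  I3: { [S → Y . y], [Y → Y . / n] }  — shift
  I4: { [Y → y . n] }  — shift
  I5: { [Y → y n .] }  — reduce
  I6: { [Y → Y / . n] }  — shift
  I7: { [S → Y y .] }  — reduce
  I8: { [Y → Y / n .] }  — reduce

I1 contains complete items [S → / .], [Y → / .] — reduce-reduce conflict.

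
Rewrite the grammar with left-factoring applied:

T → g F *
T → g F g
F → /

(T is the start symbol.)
T → g F T'
T' → *
T' → g
F → /

Left-factoring transforms A → αβ₁ | αβ₂ into A → αA' and A' → β₁ | β₂
(α is the longest common prefix among the alternatives). Repeat until
no nonterminal has two alternatives with a common prefix.

Round 1: T has alternatives sharing prefix 'g F'. Introduce T': T → g F T'
  Add: T' → *
  Add: T' → g

No remaining common prefixes — done.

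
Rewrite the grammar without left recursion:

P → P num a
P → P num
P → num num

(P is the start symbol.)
P → num num P'
P' → num a P'
P' → num P'
P' → ε

P is directly left-recursive. The standard transformation for
  A → A α₁ | ... | A α_m | β₁ | ... | β_n
is
  A  → β₁ A' | ... | β_n A'
  A' → α₁ A' | ... | α_m A' | ε

P → num num becomes P → num num P'
P → P num a becomes P' → num a P'
P → P num becomes P' → num P'
Add P' → ε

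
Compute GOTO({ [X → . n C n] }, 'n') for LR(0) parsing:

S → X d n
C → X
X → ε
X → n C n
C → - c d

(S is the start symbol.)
GOTO(I, 'n') = CLOSURE({ [A → αX.β] : [A → α.Xβ] ∈ I, X = 'n' })

Items with dot before 'n', with the dot advanced:
  [X → . n C n] → [X → n . C n]
Closure of the advanced items:
  [X → n . C n] has the dot before C: add [C → . X], [C → . - c d]
  [C → . X] has the dot before X: add [X → .], [X → . n C n]

GOTO = { [C → . - c d], [C → . X], [X → . n C n], [X → .], [X → n . C n] }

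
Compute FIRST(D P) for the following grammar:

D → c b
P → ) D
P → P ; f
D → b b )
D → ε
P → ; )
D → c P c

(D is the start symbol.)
FIRST sets of the non-terminals involved (from the grammar, by fixed-point iteration):
  FIRST(D) = { 'b', 'c', ε }
  FIRST(P) = { ')', ';' }

To compute FIRST(D P), process the symbols left to right:
Symbol D is a non-terminal. Add FIRST(D) \ {ε} = { 'b', 'c' }
D is nullable (ε ∈ FIRST(D)), continue to the next symbol.
Symbol P is a non-terminal. Add FIRST(P) \ {ε} = { ')', ';' }
P is not nullable (ε ∉ FIRST(P)), so stop here.
FIRST(D P) = { ')', ';', 'b', 'c' }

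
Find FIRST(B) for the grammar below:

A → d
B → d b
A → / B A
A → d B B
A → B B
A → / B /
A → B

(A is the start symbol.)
From B → d b:
  - d is a terminal: add 'd' and stop

Collecting: FIRST(B) = { 'd' }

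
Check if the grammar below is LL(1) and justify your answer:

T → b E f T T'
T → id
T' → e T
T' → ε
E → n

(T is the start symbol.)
Relevant sets:
  FOLLOW(T') = { $, 'e' }

For T:
  PREDICT(T → b E f T T') = { 'b' }
  PREDICT(T → id) = { 'id' }
For T':
  PREDICT(T' → e T) = { 'e' }
  PREDICT(T' → ε) = { $, 'e' }
E has a single production, so nothing to check there.

Conflict found: Predict set conflict for T': { 'e' }
The grammar is NOT LL(1).

Answer: No. Predict set conflict for T': { 'e' }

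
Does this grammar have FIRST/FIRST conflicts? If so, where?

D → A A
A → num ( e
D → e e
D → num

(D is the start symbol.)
Yes. D → A A / D → num on { 'num' }

A FIRST/FIRST conflict occurs when two productions N → α and N → β for the same non-terminal have FIRST(α) ∩ FIRST(β) ≠ ∅ (with ε ∈ FIRST of a nullable right-hand side, so two nullable alternatives also conflict).

FIRST sets of the non-terminals at (or reachable through a nullable prefix from) the front of some alternative:
  FIRST(A) = { 'num' }

Productions for D:
  D → A A: FIRST = { 'num' }
  D → e e: FIRST = { 'e' }
  D → num: FIRST = { 'num' }
A has only one production, so no FIRST/FIRST conflict is possible there.

Conflict for D: D → A A and D → num
  Overlap: { 'num' }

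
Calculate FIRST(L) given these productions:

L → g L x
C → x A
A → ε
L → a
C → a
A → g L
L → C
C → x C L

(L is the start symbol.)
{ 'a', 'g', 'x' }

FIRST sets of the other non-terminals involved (by the same procedure, iterated to a fixed point):
  FIRST(C) = { 'a', 'x' }

From L → g L x:
  - g is a terminal: add 'g' and stop
From L → a:
  - a is a terminal: add 'a' and stop
From L → C:
  - C is a non-terminal: add FIRST(C) \ {ε} = { 'a', 'x' }
    C is not nullable, so stop

Collecting: FIRST(L) = { 'a', 'g', 'x' }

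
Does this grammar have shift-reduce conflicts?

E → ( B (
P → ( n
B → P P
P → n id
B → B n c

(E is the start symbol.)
No shift-reduce conflicts

A shift-reduce conflict occurs when an LR(0) state has both:
  - a complete (reduce) item [A → α .] (dot at the end), and
  - a shift item [B → β . c γ] (dot before a terminal).

Augment with E' → E and build the canonical LR(0) collection (I0 = CLOSURE({[E' → . E]}), then GOTO on every symbol after a dot until no new states appear). It has 13 states:
  I0: { [E → . ( B (], [E' → . E] }  — shift
  I1: { [B → . B n c], [B → . P P], [E → ( . B (], [P → . ( n], [P → . n id] }  — shift
  I2: { [E' → E .] }  — accept
  I3: { [P → ( . n] }  — shift
  I4: { [B → B . n c], [E → ( B . (] }  — shift
  I5: { [B → P . P], [P → . ( n], [P → . n id] }  — shift
  I6: { [P → n . id] }  — shift
  I7: { [P → n id .] }  — reduce
  I8: { [B → P P .] }  — reduce
  I9: { [E → ( B ( .] }  — reduce
  I10: { [B → B n . c] }  — shift
  I11: { [B → B n c .] }  — reduce
  I12: { [P → ( n .] }  — reduce

No state contains both a complete item and a shift item.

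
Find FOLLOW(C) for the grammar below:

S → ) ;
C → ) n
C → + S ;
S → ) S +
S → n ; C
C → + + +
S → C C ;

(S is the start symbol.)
{ $, ')', '+', ';' }

To compute FOLLOW(C), find every occurrence of C on a right-hand side N → α C β: add FIRST(β) \ {ε}, and if β is empty or nullable also add FOLLOW(N). Iterate to a fixed point.

In S → n ; C: C is at the end, add FOLLOW(S)
In S → C C ;: C is followed by C ';', add FIRST(C ';') \ {ε} = { ')', '+' }
In S → C C ;: C is followed by ';', add FIRST(';') \ {ε} = { ';' }

The FOLLOW sets referred to above (computed the same way, to a fixed point):
  FOLLOW(S) = { $, '+', ';' }

Taking the union: FOLLOW(C) = { $, ')', '+', ';' }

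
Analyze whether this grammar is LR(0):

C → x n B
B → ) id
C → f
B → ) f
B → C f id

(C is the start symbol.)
A grammar is LR(0) if no state in the canonical LR(0) collection has:
  - both a shift item (dot before a terminal) and a complete item (shift-reduce conflict), or
  - two or more complete items (reduce-reduce conflict; the accept item [C' → C .] counts as a complete item here).

Augment with C' → C and build the canonical LR(0) collection (I0 = CLOSURE({[C' → . C]}), then GOTO on every symbol after a dot until no new states appear). It has 12 states:
  I0: { [C → . f], [C → . x n B], [C' → . C] }  — shift
  I1: { [C' → C .] }  — accept
  I2: { [C → f .] }  — reduce
  I3: { [C → x . n B] }  — shift
  I4: { [B → . ) f], [B → . ) id], [B → . C f id], [C → . f], [C → . x n B], [C → x n . B] }  — shift
  I5: { [B → ) . f], [B → ) . id] }  — shift
  I6: { [C → x n B .] }  — reduce
  I7: { [B → C . f id] }  — shift
  I8: { [B → C f . id] }  — shift
  I9: { [B → C f id .] }  — reduce
  I10: { [B → ) f .] }  — reduce
  I11: { [B → ) id .] }  — reduce

Every state is either a pure shift/goto state or contains exactly one complete item and nothing to shift — no conflicts. The grammar is LR(0).

Answer: Yes, the grammar is LR(0)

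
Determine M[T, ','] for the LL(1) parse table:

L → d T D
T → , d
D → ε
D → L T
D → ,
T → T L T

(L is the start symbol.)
T → , d, T → T L T

To find M[T, ','], we find productions for T where ',' is in the predict set (PREDICT(N → α) = (FIRST(α) \ {ε}) ∪ (FOLLOW(N) if α ⇒* ε)).

Relevant sets:
  FIRST(T) = { ',' }

T → , d: PREDICT = { ',' }
  ',' is in predict set, so this production goes in M[T, ',']
T → T L T: PREDICT = { ',' }
  ',' is in predict set, so this production goes in M[T, ',']

M[T, ','] = T → , d, T → T L T  (a multiply-defined cell — the grammar is not LL(1))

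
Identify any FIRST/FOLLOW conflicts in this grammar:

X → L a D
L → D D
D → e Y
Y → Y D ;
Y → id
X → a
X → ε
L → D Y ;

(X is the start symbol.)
No FIRST/FOLLOW conflicts.

A FIRST/FOLLOW conflict occurs when a non-terminal N has a nullable alternative N → β (β ⇒* ε) and another alternative N → α with FIRST(α) ∩ FOLLOW(N) ≠ ∅: on such a lookahead the parser cannot decide between expanding α and letting N vanish via β.

Nullable non-terminals: X.
FIRST sets used below: FIRST(L) = { 'e' }

X: nullable alternative(s) X → ε; FOLLOW(X) = { $ }
  X → L a D: FIRST \ {ε} = { 'e' } — disjoint from FOLLOW(X)
  X → a: FIRST \ {ε} = { 'a' } — disjoint from FOLLOW(X)
  X → ε: FIRST \ {ε} = { } — this is the only nullable alternative, skip

D, L, Y have no nullable alternative, so no FIRST/FOLLOW check is needed there.

No FIRST/FOLLOW conflicts found.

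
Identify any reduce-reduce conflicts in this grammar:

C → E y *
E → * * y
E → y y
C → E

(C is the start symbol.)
Augment with C' → C and build the canonical LR(0) collection (I0 = CLOSURE({[C' → . C]}), then GOTO on every symbol after a dot until no new states appear). It has 10 states:
  I0: { [C → . E y *], [C → . E], [C' → . C], [E → . * * y], [E → . y y] }  — shift
  I1: { [E → * . * y] }  — shift
  I2: { [C' → C .] }  — accept
  I3: { [C → E . y *], [C → E .] }  — shift, reduce
  I4: { [E → y . y] }  — shift
  I5: { [E → y y .] }  — reduce
  I6: { [C → E y . *] }  — shift
  I7: { [C → E y * .] }  — reduce
  I8: { [E → * * . y] }  — shift
  I9: { [E → * * y .] }  — reduce

No state contains more than one complete item.

Answer: No reduce-reduce conflicts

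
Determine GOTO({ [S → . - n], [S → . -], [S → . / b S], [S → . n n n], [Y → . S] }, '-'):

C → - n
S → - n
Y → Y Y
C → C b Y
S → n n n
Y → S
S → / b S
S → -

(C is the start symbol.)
{ [S → - . n], [S → - .] }

GOTO(I, '-') = CLOSURE({ [A → αX.β] : [A → α.Xβ] ∈ I, X = '-' })

Items with dot before '-', with the dot advanced:
  [S → . -] → [S → - .]
  [S → . - n] → [S → - . n]
Closure adds nothing (no advanced item has the dot before a non-terminal).

GOTO = { [S → - . n], [S → - .] }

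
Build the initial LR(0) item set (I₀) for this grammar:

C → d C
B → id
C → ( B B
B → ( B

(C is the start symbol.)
{ [C → . ( B B], [C → . d C], [C' → . C] }

First, augment the grammar with C' → C
I₀ = CLOSURE({ [C' → . C] }):
  [C' → . C] has the dot before C: add [C → . d C], [C → . ( B B]
No further items can be added.

I₀ = { [C → . ( B B], [C → . d C], [C' → . C] }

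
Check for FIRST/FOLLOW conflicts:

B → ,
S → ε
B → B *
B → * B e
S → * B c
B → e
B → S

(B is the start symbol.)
Yes. B → B '*' with FOLLOW(B) on { '*', 'e' }; B → '*' B e with FOLLOW(B) on { '*' }; B → e with FOLLOW(B) on { 'e' }; S → '*' B c with FOLLOW(S) on { '*' }

Nullable non-terminals: B, S.
FIRST sets used below: FIRST(B) = { '*', ',', 'e', ε }, FIRST(S) = { '*', ε }

B: nullable alternative(s) B → S; FOLLOW(B) = { $, '*', 'c', 'e' }
  B → ,: FIRST \ {ε} = { ',' } — disjoint from FOLLOW(B)
  B → B *: FIRST \ {ε} = { '*', ',', 'e' } — overlaps FOLLOW(B) on { '*', 'e' }: CONFLICT
  B → * B e: FIRST \ {ε} = { '*' } — overlaps FOLLOW(B) on { '*' }: CONFLICT
  B → e: FIRST \ {ε} = { 'e' } — overlaps FOLLOW(B) on { 'e' }: CONFLICT
  B → S: FIRST \ {ε} = { '*' } — this is the only nullable alternative, skip

S: nullable alternative(s) S → ε; FOLLOW(S) = { $, '*', 'c', 'e' }
  S → ε: FIRST \ {ε} = { } — this is the only nullable alternative, skip
  S → * B c: FIRST \ {ε} = { '*' } — overlaps FOLLOW(S) on { '*' }: CONFLICT

So the grammar has 4 FIRST/FOLLOW conflicts (marked CONFLICT above).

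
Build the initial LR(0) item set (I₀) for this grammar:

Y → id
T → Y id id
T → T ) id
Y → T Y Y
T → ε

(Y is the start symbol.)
{ [T → . T ) id], [T → . Y id id], [T → .], [Y → . T Y Y], [Y → . id], [Y' → . Y] }

First, augment the grammar with Y' → Y
I₀ = CLOSURE({ [Y' → . Y] }):
  [Y' → . Y] has the dot before Y: add [Y → . id], [Y → . T Y Y]
  [Y → . T Y Y] has the dot before T: add [T → . Y id id], [T → . T ) id], [T → .]
No further items can be added.

I₀ = { [T → . T ) id], [T → . Y id id], [T → .], [Y → . T Y Y], [Y → . id], [Y' → . Y] }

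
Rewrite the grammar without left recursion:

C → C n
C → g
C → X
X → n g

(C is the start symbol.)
C is directly left-recursive. The standard transformation for
  A → A α₁ | ... | A α_m | β₁ | ... | β_n
is
  A  → β₁ A' | ... | β_n A'
  A' → α₁ A' | ... | α_m A' | ε

C → g becomes C → g C'
C → X becomes C → X C'
C → C n becomes C' → n C'
Add C' → ε

Productions for other non-terminals are unchanged:
  X → n g

Resulting grammar:
C → g C'
C → X C'
C' → n C'
C' → ε
X → n g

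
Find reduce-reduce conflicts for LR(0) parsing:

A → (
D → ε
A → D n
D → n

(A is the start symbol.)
A reduce-reduce conflict occurs when an LR(0) state has two complete items [A → α .] and [B → β .] — both call for a reduction, and with no lookahead the parser cannot choose between them.

Augment with A' → A and build the canonical LR(0) collection (I0 = CLOSURE({[A' → . A]}), then GOTO on every symbol after a dot until no new states appear). It has 6 states:
  I0: { [A → . (], [A → . D n], [A' → . A], [D → . n], [D → .] }  — shift, reduce
  I1: { [A → ( .] }  — reduce
  I2: { [A' → A .] }  — accept
  I3: { [A → D . n] }  — shift
  I4: { [D → n .] }  — reduce
  I5: { [A → D n .] }  — reduce

No state contains more than one complete item.

Answer: No reduce-reduce conflicts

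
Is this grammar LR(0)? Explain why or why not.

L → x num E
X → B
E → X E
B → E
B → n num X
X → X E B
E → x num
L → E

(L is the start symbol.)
Augment with L' → L and build the canonical LR(0) collection (I0 = CLOSURE({[L' → . L]}), then GOTO on every symbol after a dot until no new states appear). It has 16 states:
  I0: { [B → . E], [B → . n num X], [E → . X E], [E → . x num], [L → . E], [L → . x num E], [L' → . L], [X → . B], [X → . X E B] }  — shift
  I1: { [X → B .] }  — reduce
  I2: { [B → E .], [L → E .] }  — 2 reduces
  I3: { [L' → L .] }  — accept
  I4: { [B → . E], [B → . n num X], [E → . X E], [E → . x num], [E → X . E], [X → . B], [X → . X E B], [X → X . E B] }  — shift
  I5: { [B → n . num X] }  — shift
  I6: { [E → x . num], [L → x . num E] }  — shift
  I7: { [B → . E], [B → . n num X], [E → . X E], [E → . x num], [E → x num .], [L → x num . E], [X → . B], [X → . X E B] }  — shift, reduce
  I8: { [B → E .], [L → x num E .] }  — 2 reduces
  I9: { [E → x . num] }  — shift
  I10: { [E → x num .] }  — reduce
  I11: { [B → . E], [B → . n num X], [B → n num . X], [E → . X E], [E → . x num], [X → . B], [X → . X E B] }  — shift
  I12: { [B → E .] }  — reduce
  I13: { [B → . E], [B → . n num X], [B → n num X .], [E → . X E], [E → . x num], [E → X . E], [X → . B], [X → . X E B], [X → X . E B] }  — shift, reduce
  I14: { [B → . E], [B → . n num X], [B → E .], [E → . X E], [E → . x num], [E → X E .], [X → . B], [X → . X E B], [X → X E . B] }  — shift, 2 reduces
  I15: { [X → B .], [X → X E B .] }  — 2 reduces

Conflict in state I2:
  Reduce-reduce conflict: [B → E .] and [L → E .]
So the grammar is NOT LR(0).

Answer: No. Reduce-reduce conflict: [B → E .] and [L → E .]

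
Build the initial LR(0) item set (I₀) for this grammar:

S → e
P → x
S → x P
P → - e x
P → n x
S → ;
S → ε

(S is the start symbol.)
First, augment the grammar with S' → S
I₀ = CLOSURE({ [S' → . S] }):
  [S' → . S] has the dot before S: add [S → . e], [S → . x P], [S → . ;], [S → .]
No further items can be added.

I₀ = { [S → . ;], [S → . e], [S → . x P], [S → .], [S' → . S] }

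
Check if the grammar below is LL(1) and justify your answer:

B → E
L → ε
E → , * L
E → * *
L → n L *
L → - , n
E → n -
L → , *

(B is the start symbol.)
A grammar is LL(1) if for each non-terminal N with multiple productions, the predict sets of those productions are pairwise disjoint, where PREDICT(N → α) = (FIRST(α) \ {ε}) ∪ (FOLLOW(N) if α ⇒* ε).

Relevant sets:
  FOLLOW(L) = { $, '*' }

For L:
  PREDICT(L → ε) = { $, '*' }
  PREDICT(L → n L '*') = { 'n' }
  PREDICT(L → '-' ',' n) = { '-' }
  PREDICT(L → ',' '*') = { ',' }
For E:
  PREDICT(E → ',' '*' L) = { ',' }
  PREDICT(E → '*' '*') = { '*' }
  PREDICT(E → n '-') = { 'n' }
B has a single production, so nothing to check there.

All predict sets are disjoint. The grammar IS LL(1).

Answer: Yes, the grammar is LL(1).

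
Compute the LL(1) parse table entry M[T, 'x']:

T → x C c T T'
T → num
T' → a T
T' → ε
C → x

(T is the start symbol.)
T → x C c T T'

To find M[T, 'x'], we find productions for T where 'x' is in the predict set (PREDICT(N → α) = (FIRST(α) \ {ε}) ∪ (FOLLOW(N) if α ⇒* ε)).

T → x C c T T': PREDICT = { 'x' }
  'x' is in predict set, so this production goes in M[T, 'x']
T → num: PREDICT = { 'num' }

M[T, 'x'] = T → x C c T T'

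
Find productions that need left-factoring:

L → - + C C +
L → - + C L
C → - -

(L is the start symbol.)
Left-factoring is needed when two productions for the same non-terminal
share a common prefix on the right-hand side.

Productions for L:
  L → - + C C +
  L → - + C L

Found common prefix '- + C' in productions for L

Answer: Yes, L has productions with common prefix '- + C'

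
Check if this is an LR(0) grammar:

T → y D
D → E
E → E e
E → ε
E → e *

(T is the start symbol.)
No. Shift-reduce conflict between [E → .] and [E → . e *]

Augment with T' → T and build the canonical LR(0) collection (I0 = CLOSURE({[T' → . T]}), then GOTO on every symbol after a dot until no new states appear). It has 8 states:
  I0: { [T → . y D], [T' → . T] }  — shift
  I1: { [T' → T .] }  — accept
  I2: { [D → . E], [E → . E e], [E → . e *], [E → .], [T → y . D] }  — shift, reduce
  I3: { [T → y D .] }  — reduce
  I4: { [D → E .], [E → E . e] }  — shift, reduce
  I5: { [E → e . *] }  — shift
  I6: { [E → e * .] }  — reduce
  I7: { [E → E e .] }  — reduce

Conflict in state I2:
  Shift-reduce conflict between [E → .] and [E → . e *]
So the grammar is NOT LR(0).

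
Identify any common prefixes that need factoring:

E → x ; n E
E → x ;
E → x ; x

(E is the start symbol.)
Yes, E has productions with common prefix 'x ;'

Left-factoring is needed when two productions for the same non-terminal
share a common prefix on the right-hand side.

Productions for E:
  E → x ; n E
  E → x ;
  E → x ; x

Found common prefix 'x ;' in productions for E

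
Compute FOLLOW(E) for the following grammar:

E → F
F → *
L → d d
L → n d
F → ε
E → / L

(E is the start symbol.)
To compute FOLLOW(E), find every occurrence of E on a right-hand side N → α E β: add FIRST(β) \ {ε}, and if β is empty or nullable also add FOLLOW(N). Iterate to a fixed point.

E is the start symbol, so $ ∈ FOLLOW(E).
E does not occur on any right-hand side.

Taking the union: FOLLOW(E) = { $ }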